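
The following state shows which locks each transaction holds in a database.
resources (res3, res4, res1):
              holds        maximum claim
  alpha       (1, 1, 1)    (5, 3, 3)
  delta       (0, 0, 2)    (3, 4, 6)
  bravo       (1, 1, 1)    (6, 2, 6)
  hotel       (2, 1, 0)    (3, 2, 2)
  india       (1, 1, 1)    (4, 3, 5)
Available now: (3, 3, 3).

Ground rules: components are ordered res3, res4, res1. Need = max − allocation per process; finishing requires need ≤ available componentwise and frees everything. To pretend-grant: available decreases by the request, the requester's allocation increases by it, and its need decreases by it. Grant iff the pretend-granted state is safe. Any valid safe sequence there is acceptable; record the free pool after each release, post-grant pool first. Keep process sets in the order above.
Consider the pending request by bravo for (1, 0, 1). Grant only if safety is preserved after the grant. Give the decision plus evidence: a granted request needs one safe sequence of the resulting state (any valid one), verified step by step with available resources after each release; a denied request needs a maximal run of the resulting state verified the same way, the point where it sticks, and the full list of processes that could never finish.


DENY. Granting would leave the state unsafe.
Key observation: the wall is res1: completing hotel, alpha brings the pool only to (5, 5, 3), and all the rest need more.
After a pretend grant, a maximal execution: hotel, alpha — then nothing else fits. Walking it through:
  pool = (2, 3, 2)
  hotel: need (1, 1, 2) fits (2, 3, 2); releases (2, 1, 0), pool now (4, 4, 2)
  alpha: need (4, 2, 2) fits (4, 4, 2); releases (1, 1, 1), pool now (5, 5, 3)
  delta cannot run: need (3, 4, 4) vs free (5, 5, 3) (insufficient res1)
  bravo cannot run: need (4, 1, 4) vs free (5, 5, 3) (insufficient res1)
  india cannot run: need (3, 2, 4) vs free (5, 5, 3) (insufficient res1)
Processes that could never finish after the grant: delta, bravo and india.


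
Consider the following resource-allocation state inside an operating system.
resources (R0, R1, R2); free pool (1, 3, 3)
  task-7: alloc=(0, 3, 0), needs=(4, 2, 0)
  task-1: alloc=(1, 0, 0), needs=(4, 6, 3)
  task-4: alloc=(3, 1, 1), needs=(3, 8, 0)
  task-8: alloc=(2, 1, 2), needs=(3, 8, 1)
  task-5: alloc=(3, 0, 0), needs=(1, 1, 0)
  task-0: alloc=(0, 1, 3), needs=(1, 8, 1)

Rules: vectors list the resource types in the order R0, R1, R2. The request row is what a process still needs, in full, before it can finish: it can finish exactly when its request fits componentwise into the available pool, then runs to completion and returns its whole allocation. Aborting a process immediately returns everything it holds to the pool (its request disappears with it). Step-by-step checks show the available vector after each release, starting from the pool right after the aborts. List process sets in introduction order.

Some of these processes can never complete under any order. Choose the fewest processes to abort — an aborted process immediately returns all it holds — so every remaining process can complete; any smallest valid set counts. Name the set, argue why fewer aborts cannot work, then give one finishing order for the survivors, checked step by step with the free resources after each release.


The answer: abort task-4 and task-0.
Key observation: before aborting task-4 and task-0, task-8 was permanently blocked — no order could ever run it; afterwards it completes at step 4.
No one abort is enough; case by case: task-7 alone leaves task-4 blocked (short on R1); task-1 alone leaves task-4 blocked (short on R1); task-4 alone leaves task-8 blocked (short on R1); task-8 alone leaves task-4 blocked (short on R1); task-5 alone leaves task-4 blocked (short on R1); task-0 alone leaves task-4 blocked (short on R1).
One survivor order: task-5, task-7, task-1, task-8. Step-by-step check (post-abort pool first):
  pool = (4, 5, 7)
  run task-5 (needs (1, 1, 0), free (4, 5, 7)); after release of (3, 0, 0) the pool is (7, 5, 7)
  run task-7 (needs (4, 2, 0), free (7, 5, 7)); after release of (0, 3, 0) the pool is (7, 8, 7)
  run task-1 (needs (4, 6, 3), free (7, 8, 7)); after release of (1, 0, 0) the pool is (8, 8, 7)
  run task-8 (needs (3, 8, 1), free (8, 8, 7)); after release of (2, 1, 2) the pool is (10, 9, 9)


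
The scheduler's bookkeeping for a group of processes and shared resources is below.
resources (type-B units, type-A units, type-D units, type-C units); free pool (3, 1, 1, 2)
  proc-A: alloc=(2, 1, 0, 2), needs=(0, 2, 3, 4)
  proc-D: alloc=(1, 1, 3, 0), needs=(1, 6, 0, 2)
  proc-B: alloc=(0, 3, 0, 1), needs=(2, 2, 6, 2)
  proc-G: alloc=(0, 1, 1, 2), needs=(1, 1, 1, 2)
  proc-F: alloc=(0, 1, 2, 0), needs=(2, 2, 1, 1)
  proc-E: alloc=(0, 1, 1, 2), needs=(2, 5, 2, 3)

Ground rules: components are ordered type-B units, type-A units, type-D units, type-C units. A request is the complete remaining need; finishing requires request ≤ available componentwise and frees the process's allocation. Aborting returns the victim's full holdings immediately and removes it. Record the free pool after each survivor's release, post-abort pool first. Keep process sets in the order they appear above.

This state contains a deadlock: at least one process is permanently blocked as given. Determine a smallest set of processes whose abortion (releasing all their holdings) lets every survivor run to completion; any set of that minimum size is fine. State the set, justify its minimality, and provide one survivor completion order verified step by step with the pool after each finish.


Minimum abort set: proc-D.
Key observation: no ordering could ever have run proc-B before the abort of proc-D; with (1, 1, 3, 0) back in the pool it fits at step 2.
No smaller set exists: with zero aborts the deadlock remains.
One survivor order: proc-F, proc-B, proc-G, proc-E, proc-A. Verifying each step (post-abort pool first):
  pool = (4, 2, 4, 2)
  proc-F: need (2, 2, 1, 1) fits (4, 2, 4, 2); releases (0, 1, 2, 0), pool now (4, 3, 6, 2)
  proc-B: need (2, 2, 6, 2) fits (4, 3, 6, 2); releases (0, 3, 0, 1), pool now (4, 6, 6, 3)
  proc-G: need (1, 1, 1, 2) fits (4, 6, 6, 3); releases (0, 1, 1, 2), pool now (4, 7, 7, 5)
  proc-E: need (2, 5, 2, 3) fits (4, 7, 7, 5); releases (0, 1, 1, 2), pool now (4, 8, 8, 7)
  proc-A: need (0, 2, 3, 4) fits (4, 8, 8, 7); releases (2, 1, 0, 2), pool now (6, 9, 8, 9)


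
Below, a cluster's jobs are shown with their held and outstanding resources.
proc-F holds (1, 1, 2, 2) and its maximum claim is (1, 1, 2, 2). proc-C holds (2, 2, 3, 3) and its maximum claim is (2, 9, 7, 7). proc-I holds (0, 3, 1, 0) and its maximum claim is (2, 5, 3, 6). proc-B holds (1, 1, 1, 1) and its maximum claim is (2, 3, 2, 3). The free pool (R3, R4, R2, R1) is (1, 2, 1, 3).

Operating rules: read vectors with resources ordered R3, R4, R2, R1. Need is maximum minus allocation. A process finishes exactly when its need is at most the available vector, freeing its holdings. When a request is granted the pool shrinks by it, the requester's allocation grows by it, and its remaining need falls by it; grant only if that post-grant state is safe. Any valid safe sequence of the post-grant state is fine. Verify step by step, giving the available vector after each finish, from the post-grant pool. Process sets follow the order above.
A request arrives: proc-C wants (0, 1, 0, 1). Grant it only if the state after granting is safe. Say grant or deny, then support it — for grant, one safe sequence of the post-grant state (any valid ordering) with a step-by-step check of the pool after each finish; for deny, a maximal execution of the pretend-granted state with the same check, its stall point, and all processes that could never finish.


DENY — the pretend-granted state is unsafe.
Key observation: after proc-F, proc-B the pool peaks at (3, 3, 4, 5), and each blocked process is short somewhere: proc-C on R4; proc-I on R1.
After a pretend grant, a maximal execution: proc-F, proc-B — then nothing else fits. Step-by-step check:
  pool = (1, 1, 1, 2)
  proc-F needs (0, 0, 0, 0) <= (1, 1, 1, 2) -> finishes; pool += (1, 1, 2, 2) = (2, 2, 3, 4)
  proc-B needs (1, 2, 1, 2) <= (2, 2, 3, 4) -> finishes; pool += (1, 1, 1, 1) = (3, 3, 4, 5)
  proc-C still needs (0, 6, 4, 3) but only (3, 3, 4, 5) is free — short on R4
  proc-I still needs (2, 2, 2, 6) but only (3, 3, 4, 5) is free — short on R1
Had the request been granted, proc-C and proc-I could never finish.


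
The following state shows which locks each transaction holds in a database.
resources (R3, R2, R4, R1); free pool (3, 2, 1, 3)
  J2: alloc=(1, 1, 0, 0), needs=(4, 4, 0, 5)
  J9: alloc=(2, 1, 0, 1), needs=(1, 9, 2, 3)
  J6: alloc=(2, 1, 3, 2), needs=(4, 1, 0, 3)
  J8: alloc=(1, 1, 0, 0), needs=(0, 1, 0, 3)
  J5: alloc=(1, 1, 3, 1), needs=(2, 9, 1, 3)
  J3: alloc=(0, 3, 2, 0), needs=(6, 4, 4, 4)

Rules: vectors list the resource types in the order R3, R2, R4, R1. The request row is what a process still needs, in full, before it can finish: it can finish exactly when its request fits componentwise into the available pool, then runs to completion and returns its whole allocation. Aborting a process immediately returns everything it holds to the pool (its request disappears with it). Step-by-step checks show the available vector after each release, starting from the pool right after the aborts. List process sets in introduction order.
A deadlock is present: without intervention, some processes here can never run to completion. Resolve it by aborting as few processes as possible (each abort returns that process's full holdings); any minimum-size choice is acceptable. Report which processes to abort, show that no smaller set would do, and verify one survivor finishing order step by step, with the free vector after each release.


Abort J9.
Key observation: aborting J9 returns (2, 1, 0, 1), and J5 — hopeless before — runs at step 5 with the returned capacity in the pool.
No smaller set exists: with zero aborts the deadlock remains.
Survivors finish in the order: J6, J2, J8, J3, J5. Walking it through (pool after the aborts first):
  pool = (5, 3, 1, 4)
  run J6 (needs (4, 1, 0, 3), free (5, 3, 1, 4)); after release of (2, 1, 3, 2) the pool is (7, 4, 4, 6)
  run J2 (needs (4, 4, 0, 5), free (7, 4, 4, 6)); after release of (1, 1, 0, 0) the pool is (8, 5, 4, 6)
  run J8 (needs (0, 1, 0, 3), free (8, 5, 4, 6)); after release of (1, 1, 0, 0) the pool is (9, 6, 4, 6)
  run J3 (needs (6, 4, 4, 4), free (9, 6, 4, 6)); after release of (0, 3, 2, 0) the pool is (9, 9, 6, 6)
  run J5 (needs (2, 9, 1, 3), free (9, 9, 6, 6)); after release of (1, 1, 3, 1) the pool is (10, 10, 9, 7)


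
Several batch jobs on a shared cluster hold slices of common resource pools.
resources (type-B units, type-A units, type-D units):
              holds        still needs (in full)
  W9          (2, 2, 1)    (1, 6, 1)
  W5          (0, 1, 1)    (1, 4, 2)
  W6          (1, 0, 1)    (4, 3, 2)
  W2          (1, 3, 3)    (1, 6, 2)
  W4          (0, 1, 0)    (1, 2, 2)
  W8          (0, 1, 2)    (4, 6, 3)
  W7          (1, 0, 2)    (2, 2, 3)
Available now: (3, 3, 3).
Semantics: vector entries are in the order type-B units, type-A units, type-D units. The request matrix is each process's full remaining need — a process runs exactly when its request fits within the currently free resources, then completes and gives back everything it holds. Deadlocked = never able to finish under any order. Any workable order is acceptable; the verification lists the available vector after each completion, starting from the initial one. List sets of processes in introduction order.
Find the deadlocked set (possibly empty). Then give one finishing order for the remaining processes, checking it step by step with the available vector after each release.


Deadlocked set: W9, W2 and W8.
Key observation: type-A units is the bottleneck — with W7, W4, W6, W5 done the pool holds (5, 5, 7), short of every remaining need.
A valid finishing order for the others: W7, W4, W6, W5. Check, step by step:
  pool = (3, 3, 3)
  run W7 (needs (2, 2, 3), free (3, 3, 3)); after release of (1, 0, 2) the pool is (4, 3, 5)
  run W4 (needs (1, 2, 2), free (4, 3, 5)); after release of (0, 1, 0) the pool is (4, 4, 5)
  run W6 (needs (4, 3, 2), free (4, 4, 5)); after release of (1, 0, 1) the pool is (5, 4, 6)
  run W5 (needs (1, 4, 2), free (5, 4, 6)); after release of (0, 1, 1) the pool is (5, 5, 7)
None of the blocked processes ever fits:
  blocked: W9 wants (1, 6, 1), pool (5, 5, 7) — not enough type-A units
  blocked: W2 wants (1, 6, 2), pool (5, 5, 7) — not enough type-A units
  blocked: W8 wants (4, 6, 3), pool (5, 5, 7) — not enough type-A units


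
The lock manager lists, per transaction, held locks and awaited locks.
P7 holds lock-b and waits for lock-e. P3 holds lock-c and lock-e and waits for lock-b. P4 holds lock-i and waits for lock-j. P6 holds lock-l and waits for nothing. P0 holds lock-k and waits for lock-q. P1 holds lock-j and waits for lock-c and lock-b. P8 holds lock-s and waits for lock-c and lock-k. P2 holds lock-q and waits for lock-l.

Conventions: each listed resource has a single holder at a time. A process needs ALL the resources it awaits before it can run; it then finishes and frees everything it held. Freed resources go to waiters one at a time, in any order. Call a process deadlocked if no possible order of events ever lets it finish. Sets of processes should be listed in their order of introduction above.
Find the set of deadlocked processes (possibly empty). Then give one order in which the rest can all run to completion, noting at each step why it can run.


Deadlocked: P7, P3, P4, P1 and P8.
Key observation: the waits loop around P7 -> P3 -> P7 with no way out; P4, P1 and P8 wait into the deadlock from upstream.
One completion order for the rest: P6, P2, P0.
Verifying each step:
  P6: no waits; runs immediately, freeing lock-l
  run P2 (all its waits — lock-l — are resolved); releases lock-q
  run P0 (all its waits — lock-q — are resolved); releases lock-k


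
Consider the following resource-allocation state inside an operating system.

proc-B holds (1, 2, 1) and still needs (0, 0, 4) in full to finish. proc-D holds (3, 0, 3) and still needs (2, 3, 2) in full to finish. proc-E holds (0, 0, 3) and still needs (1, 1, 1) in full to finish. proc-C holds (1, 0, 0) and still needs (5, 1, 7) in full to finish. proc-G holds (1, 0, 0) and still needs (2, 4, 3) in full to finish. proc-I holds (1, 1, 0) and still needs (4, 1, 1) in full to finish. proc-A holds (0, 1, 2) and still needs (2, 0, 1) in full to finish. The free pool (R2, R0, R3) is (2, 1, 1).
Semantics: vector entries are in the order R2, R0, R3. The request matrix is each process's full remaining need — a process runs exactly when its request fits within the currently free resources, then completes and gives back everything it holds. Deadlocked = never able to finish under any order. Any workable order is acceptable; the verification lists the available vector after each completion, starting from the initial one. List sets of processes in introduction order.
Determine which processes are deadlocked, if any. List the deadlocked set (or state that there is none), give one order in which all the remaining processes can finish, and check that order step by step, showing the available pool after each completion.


The deadlocked set is empty.
Key observation: proc-E leads a chain of completions in which each release enables another process.
A valid finishing order for the others: proc-E, proc-A, proc-B, proc-G, proc-I, proc-D, proc-C. Step-by-step check:
  pool = (2, 1, 1)
  run proc-E (needs (1, 1, 1), free (2, 1, 1)); after release of (0, 0, 3) the pool is (2, 1, 4)
  run proc-A (needs (2, 0, 1), free (2, 1, 4)); after release of (0, 1, 2) the pool is (2, 2, 6)
  run proc-B (needs (0, 0, 4), free (2, 2, 6)); after release of (1, 2, 1) the pool is (3, 4, 7)
  run proc-G (needs (2, 4, 3), free (3, 4, 7)); after release of (1, 0, 0) the pool is (4, 4, 7)
  run proc-I (needs (4, 1, 1), free (4, 4, 7)); after release of (1, 1, 0) the pool is (5, 5, 7)
  run proc-D (needs (2, 3, 2), free (5, 5, 7)); after release of (3, 0, 3) the pool is (8, 5, 10)
  run proc-C (needs (5, 1, 7), free (8, 5, 10)); after release of (1, 0, 0) the pool is (9, 5, 10)


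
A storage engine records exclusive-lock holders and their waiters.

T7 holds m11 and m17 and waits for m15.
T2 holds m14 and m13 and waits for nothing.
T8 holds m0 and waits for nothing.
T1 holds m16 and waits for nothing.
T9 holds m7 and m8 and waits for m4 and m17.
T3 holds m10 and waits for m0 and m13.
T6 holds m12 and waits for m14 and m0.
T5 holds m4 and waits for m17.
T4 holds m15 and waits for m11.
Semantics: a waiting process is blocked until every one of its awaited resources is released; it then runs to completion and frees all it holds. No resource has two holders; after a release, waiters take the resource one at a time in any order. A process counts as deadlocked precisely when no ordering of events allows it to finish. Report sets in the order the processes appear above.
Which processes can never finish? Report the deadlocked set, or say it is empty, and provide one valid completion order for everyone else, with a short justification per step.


Deadlocked: T7, T9, T5 and T4.
Key observation: T7 -> T4 -> T7 is a circular wait — nothing in it can go first; T9 and T5 wait into the deadlock from upstream.
One completion order for the rest: T8, T2, T3, T1, T6.
Verifying each step:
  run T8 (it waits on nothing); releases m0
  run T2 (it waits on nothing); releases m14 and m13
  run T3 (all its waits — m0 and m13 — are resolved); releases m10
  run T1 (it waits on nothing); releases m16
  run T6 (all its waits — m14 and m0 — are resolved); releases m12


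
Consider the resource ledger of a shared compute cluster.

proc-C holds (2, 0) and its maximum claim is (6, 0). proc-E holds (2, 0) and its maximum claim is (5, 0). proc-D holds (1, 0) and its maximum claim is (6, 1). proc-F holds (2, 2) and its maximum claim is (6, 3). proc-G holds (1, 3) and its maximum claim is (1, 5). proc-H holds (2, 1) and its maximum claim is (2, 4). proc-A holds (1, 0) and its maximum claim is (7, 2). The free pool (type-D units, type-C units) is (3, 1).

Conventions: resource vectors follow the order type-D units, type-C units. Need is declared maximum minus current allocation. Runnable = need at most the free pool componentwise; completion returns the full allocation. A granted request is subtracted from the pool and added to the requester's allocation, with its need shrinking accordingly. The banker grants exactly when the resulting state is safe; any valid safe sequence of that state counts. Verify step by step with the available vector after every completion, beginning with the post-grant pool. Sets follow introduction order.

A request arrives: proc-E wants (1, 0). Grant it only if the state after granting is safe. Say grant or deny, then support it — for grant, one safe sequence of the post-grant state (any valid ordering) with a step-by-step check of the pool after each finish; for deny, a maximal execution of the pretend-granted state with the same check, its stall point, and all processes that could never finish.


GRANT: granting preserves safety; a valid post-grant sequence is proc-E, proc-F, proc-H, proc-G, proc-D, proc-C, proc-A.
Key observation: with (2, 1) left after the transfer, proc-E can run at once — the state stays safe.
Verifying the post-grant state step by step:
  pool = (2, 1)
  proc-E: need (2, 0) fits (2, 1); releases (3, 0), pool now (5, 1)
  proc-F: need (4, 1) fits (5, 1); releases (2, 2), pool now (7, 3)
  proc-H: need (0, 3) fits (7, 3); releases (2, 1), pool now (9, 4)
  proc-G: need (0, 2) fits (9, 4); releases (1, 3), pool now (10, 7)
  proc-D: need (5, 1) fits (10, 7); releases (1, 0), pool now (11, 7)
  proc-C: need (4, 0) fits (11, 7); releases (2, 0), pool now (13, 7)
  proc-A: need (6, 2) fits (13, 7); releases (1, 0), pool now (14, 7)


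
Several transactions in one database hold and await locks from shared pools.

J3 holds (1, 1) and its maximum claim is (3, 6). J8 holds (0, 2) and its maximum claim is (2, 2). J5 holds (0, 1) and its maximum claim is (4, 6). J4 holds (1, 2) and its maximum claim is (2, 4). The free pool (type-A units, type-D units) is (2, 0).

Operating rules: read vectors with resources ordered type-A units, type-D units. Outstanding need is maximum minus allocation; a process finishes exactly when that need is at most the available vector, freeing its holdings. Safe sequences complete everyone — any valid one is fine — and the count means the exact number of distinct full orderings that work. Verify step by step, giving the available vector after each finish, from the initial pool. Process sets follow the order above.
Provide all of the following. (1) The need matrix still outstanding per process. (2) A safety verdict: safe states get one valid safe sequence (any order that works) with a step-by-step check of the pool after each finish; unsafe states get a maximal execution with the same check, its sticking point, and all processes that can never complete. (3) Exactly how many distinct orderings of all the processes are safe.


(1) Remaining need (order type-A units, type-D units):
  J3: (2, 5)
  J8: (2, 0)
  J5: (4, 5)
  J4: (1, 2)
(2) The state is UNSAFE.
Key observation: once J8, J4 finish, the pool peaks at (3, 4) — and every remaining process still needs more type-D units than that.
A maximal execution: J8, J4 — then nothing else fits. Check, step by step:
  pool = (2, 0)
  run J8 (needs (2, 0), free (2, 0)); after release of (0, 2) the pool is (2, 2)
  run J4 (needs (1, 2), free (2, 2)); after release of (1, 2) the pool is (3, 4)
  blocked: J3 wants (2, 5), pool (3, 4) — not enough type-D units
  blocked: J5 wants (4, 5), pool (3, 4) — not enough type-A units and type-D units
Permanently blocked: J3 and J5.
(3) The exact count: 0 of the possible complete orderings are safe sequences.


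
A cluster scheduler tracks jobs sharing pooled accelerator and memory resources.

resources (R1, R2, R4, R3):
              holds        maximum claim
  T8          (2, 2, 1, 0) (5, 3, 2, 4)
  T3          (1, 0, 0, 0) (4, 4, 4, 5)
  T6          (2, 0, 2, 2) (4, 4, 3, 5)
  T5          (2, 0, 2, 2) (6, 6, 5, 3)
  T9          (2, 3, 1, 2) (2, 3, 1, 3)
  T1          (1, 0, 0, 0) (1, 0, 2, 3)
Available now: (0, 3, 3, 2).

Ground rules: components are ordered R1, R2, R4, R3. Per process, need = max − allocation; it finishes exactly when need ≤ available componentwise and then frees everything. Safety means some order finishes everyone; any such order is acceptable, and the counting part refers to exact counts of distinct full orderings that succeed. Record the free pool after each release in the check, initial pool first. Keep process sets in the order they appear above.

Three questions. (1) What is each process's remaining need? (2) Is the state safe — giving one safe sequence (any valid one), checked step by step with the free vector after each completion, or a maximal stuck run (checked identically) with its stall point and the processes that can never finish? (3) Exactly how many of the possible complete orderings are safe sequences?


(1) Remaining need (order R1, R2, R4, R3):
  T8: (3, 1, 1, 4)
  T3: (3, 4, 4, 5)
  T6: (2, 4, 1, 3)
  T5: (4, 6, 3, 1)
  T9: (0, 0, 0, 1)
  T1: (0, 0, 2, 3)
(2) SAFE. One safe sequence: T9, T6, T3, T1, T5, T8.
Key observation: the first exact fit in this order is T6 — it needs (2, 4, 1, 3) with (2, 6, 4, 4) free, meeting a requested resource to the last unit.
Walking it through:
  pool = (0, 3, 3, 2)
  run T9 (needs (0, 0, 0, 1), free (0, 3, 3, 2)); after release of (2, 3, 1, 2) the pool is (2, 6, 4, 4)
  run T6 (needs (2, 4, 1, 3), free (2, 6, 4, 4)); after release of (2, 0, 2, 2) the pool is (4, 6, 6, 6)
  run T3 (needs (3, 4, 4, 5), free (4, 6, 6, 6)); after release of (1, 0, 0, 0) the pool is (5, 6, 6, 6)
  run T1 (needs (0, 0, 2, 3), free (5, 6, 6, 6)); after release of (1, 0, 0, 0) the pool is (6, 6, 6, 6)
  run T5 (needs (4, 6, 3, 1), free (6, 6, 6, 6)); after release of (2, 0, 2, 2) the pool is (8, 6, 8, 8)
  run T8 (needs (3, 1, 1, 4), free (8, 6, 8, 8)); after release of (2, 2, 1, 0) the pool is (10, 8, 9, 8)
(3) The exact count: 34 of the possible complete orderings are safe sequences.


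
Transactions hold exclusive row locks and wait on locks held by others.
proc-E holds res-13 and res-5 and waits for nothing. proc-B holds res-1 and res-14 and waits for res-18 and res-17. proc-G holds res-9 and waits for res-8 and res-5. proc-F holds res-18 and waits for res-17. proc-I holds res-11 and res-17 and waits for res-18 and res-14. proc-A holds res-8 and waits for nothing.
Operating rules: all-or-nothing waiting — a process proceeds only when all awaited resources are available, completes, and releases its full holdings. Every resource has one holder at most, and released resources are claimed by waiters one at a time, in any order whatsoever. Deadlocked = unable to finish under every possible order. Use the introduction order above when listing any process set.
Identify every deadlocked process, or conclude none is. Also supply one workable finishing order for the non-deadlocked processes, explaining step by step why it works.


Deadlocked: proc-B, proc-F and proc-I.
Key observation: along proc-B -> proc-F -> proc-I -> proc-B, each member waits on what the next one holds — a deadlock; no other process is dragged down with it.
A valid finishing order for the others: proc-E, proc-A, proc-G.
Walking it through:
  run proc-E (it waits on nothing); releases res-13 and res-5
  run proc-A (it waits on nothing); releases res-8
  proc-G: everything it awaited (res-8 and res-5) is free; runs, freeing res-9


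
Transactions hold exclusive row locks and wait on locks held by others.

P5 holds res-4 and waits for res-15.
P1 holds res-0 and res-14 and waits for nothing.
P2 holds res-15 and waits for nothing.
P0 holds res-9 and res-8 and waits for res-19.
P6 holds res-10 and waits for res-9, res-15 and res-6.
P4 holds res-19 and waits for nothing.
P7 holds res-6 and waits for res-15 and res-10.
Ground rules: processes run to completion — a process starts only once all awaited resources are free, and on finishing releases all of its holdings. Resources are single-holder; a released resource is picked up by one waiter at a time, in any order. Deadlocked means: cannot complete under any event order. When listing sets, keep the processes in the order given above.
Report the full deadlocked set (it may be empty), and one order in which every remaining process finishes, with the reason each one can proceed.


Deadlocked: P6 and P7.
Key observation: the loop P6 -> P7 -> P6 blocks itself forever; no other process is dragged down with it.
The rest can finish in the order P1, P2, P4, P5, P0.
Check, step by step:
  run P1 (it waits on nothing); releases res-0 and res-14
  run P2 (it waits on nothing); releases res-15
  run P4 (it waits on nothing); releases res-19
  P5: everything it awaited (res-15) is free; runs, freeing res-4
  P0: everything it awaited (res-19) is free; runs, freeing res-9 and res-8


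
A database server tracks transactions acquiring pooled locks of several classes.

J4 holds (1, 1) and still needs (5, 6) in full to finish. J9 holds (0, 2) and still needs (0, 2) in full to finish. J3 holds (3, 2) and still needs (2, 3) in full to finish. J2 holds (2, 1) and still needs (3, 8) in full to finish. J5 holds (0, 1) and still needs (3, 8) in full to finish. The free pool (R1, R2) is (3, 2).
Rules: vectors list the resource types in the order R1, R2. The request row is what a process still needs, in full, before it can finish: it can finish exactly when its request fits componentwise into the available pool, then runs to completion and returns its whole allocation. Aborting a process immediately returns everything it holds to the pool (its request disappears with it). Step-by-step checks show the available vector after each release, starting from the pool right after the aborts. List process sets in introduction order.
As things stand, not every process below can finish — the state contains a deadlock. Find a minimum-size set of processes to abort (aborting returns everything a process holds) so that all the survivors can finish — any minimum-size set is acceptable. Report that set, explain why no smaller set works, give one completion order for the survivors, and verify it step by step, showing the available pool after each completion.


Minimum abort set: J2.
Key observation: J5 had no path to completion before; after the abort of J2 ((2, 1) returned), step 4 is where it fits.
No smaller set exists: with zero aborts the deadlock remains.
The survivors complete as J3, J9, J4, J5. Check, step by step (starting from the post-abort pool):
  pool = (5, 3)
  run J3 (needs (2, 3), free (5, 3)); after release of (3, 2) the pool is (8, 5)
  run J9 (needs (0, 2), free (8, 5)); after release of (0, 2) the pool is (8, 7)
  run J4 (needs (5, 6), free (8, 7)); after release of (1, 1) the pool is (9, 8)
  run J5 (needs (3, 8), free (9, 8)); after release of (0, 1) the pool is (9, 9)


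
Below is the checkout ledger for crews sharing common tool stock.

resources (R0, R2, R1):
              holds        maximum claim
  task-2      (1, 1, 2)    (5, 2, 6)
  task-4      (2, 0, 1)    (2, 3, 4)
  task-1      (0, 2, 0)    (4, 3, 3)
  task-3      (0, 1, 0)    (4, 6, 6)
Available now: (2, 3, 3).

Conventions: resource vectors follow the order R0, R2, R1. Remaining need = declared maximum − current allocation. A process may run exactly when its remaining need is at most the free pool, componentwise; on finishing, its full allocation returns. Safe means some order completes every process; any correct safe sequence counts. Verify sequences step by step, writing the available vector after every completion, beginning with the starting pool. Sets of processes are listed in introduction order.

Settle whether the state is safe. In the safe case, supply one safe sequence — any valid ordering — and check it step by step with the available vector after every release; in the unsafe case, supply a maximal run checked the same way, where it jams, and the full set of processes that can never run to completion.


SAFE, for example via the order task-4, task-2, task-1, task-3.
Key observation: the order's first zero-slack moment is task-4 ((0, 3, 3) needed, (2, 3, 3) free — a requested resource with nothing to spare).
Step-by-step check:
  pool = (2, 3, 3)
  task-4: need (0, 3, 3) fits (2, 3, 3); releases (2, 0, 1), pool now (4, 3, 4)
  task-2: need (4, 1, 4) fits (4, 3, 4); releases (1, 1, 2), pool now (5, 4, 6)
  task-1: need (4, 1, 3) fits (5, 4, 6); releases (0, 2, 0), pool now (5, 6, 6)
  task-3: need (4, 5, 6) fits (5, 6, 6); releases (0, 1, 0), pool now (5, 7, 6)


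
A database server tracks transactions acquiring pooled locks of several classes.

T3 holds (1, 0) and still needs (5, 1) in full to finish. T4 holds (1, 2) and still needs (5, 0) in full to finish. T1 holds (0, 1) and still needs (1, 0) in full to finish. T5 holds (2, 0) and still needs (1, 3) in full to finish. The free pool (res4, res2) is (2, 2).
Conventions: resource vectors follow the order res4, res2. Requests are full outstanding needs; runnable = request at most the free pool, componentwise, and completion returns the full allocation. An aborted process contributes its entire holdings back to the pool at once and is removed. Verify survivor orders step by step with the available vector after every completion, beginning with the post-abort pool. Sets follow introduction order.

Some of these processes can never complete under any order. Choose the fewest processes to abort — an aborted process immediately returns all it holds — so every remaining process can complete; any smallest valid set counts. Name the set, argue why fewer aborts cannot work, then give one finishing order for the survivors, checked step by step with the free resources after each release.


The answer: abort T4.
Key observation: T3 was stuck for good until T4 gave back (1, 2); in the order shown it finishes at step 2.
Minimality: the empty abort set fails — the state is deadlocked as it stands.
Survivors finish in the order: T5, T3, T1. Verifying each step (pool after the aborts first):
  pool = (3, 4)
  run T5 (needs (1, 3), free (3, 4)); after release of (2, 0) the pool is (5, 4)
  run T3 (needs (5, 1), free (5, 4)); after release of (1, 0) the pool is (6, 4)
  run T1 (needs (1, 0), free (6, 4)); after release of (0, 1) the pool is (6, 5)


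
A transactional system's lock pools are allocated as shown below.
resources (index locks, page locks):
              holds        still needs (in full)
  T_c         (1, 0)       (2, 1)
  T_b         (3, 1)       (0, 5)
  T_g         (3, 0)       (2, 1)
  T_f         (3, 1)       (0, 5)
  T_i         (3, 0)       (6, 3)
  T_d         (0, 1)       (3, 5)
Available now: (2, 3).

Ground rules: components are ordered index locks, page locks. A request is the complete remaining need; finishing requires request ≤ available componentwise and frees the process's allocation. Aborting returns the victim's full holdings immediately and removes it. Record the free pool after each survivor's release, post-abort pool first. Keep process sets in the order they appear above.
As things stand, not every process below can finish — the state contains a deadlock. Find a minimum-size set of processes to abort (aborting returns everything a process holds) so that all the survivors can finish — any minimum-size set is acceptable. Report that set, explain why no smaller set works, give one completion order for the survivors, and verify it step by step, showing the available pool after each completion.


The answer: abort T_f and T_d.
Key observation: aborting T_f and T_d returns (3, 2), and T_b — hopeless before — runs at step 3 with the returned capacity in the pool.
No one abort is enough; case by case: T_c alone leaves T_b blocked (short on page locks); T_b alone leaves T_f blocked (short on page locks); T_g alone leaves T_b blocked (short on page locks); T_f alone leaves T_b blocked (short on page locks); T_i alone leaves T_b blocked (short on page locks); T_d alone leaves T_b blocked (short on page locks).
The survivors complete as T_c, T_g, T_b, T_i. Verifying each step (starting from the post-abort pool):
  pool = (5, 5)
  T_c: need (2, 1) fits (5, 5); releases (1, 0), pool now (6, 5)
  T_g: need (2, 1) fits (6, 5); releases (3, 0), pool now (9, 5)
  T_b: need (0, 5) fits (9, 5); releases (3, 1), pool now (12, 6)
  T_i: need (6, 3) fits (12, 6); releases (3, 0), pool now (15, 6)


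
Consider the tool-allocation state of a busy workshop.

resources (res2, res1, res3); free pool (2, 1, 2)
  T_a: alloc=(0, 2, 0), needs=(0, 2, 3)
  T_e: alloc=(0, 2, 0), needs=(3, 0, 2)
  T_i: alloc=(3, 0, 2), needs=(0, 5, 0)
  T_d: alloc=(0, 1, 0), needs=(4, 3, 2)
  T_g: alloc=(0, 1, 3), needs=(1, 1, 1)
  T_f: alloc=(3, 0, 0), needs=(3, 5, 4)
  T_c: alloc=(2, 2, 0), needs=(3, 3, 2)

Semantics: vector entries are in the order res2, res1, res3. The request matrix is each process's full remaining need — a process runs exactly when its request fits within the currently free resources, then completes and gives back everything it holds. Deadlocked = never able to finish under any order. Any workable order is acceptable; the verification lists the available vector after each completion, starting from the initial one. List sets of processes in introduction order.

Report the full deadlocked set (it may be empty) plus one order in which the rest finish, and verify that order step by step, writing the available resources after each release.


Deadlocked set: T_e, T_i, T_d, T_f and T_c.
Key observation: after T_g, T_a the pool peaks at (2, 4, 5), and each blocked process is short somewhere: T_e on res2; T_i on res1; T_d on res2; T_f on res2, res1; T_c on res2.
One completion order for the rest: T_g, T_a. Verifying each step:
  pool = (2, 1, 2)
  T_g: need (1, 1, 1) fits (2, 1, 2); releases (0, 1, 3), pool now (2, 2, 5)
  T_a: need (0, 2, 3) fits (2, 2, 5); releases (0, 2, 0), pool now (2, 4, 5)
None of the blocked processes ever fits:
  blocked: T_e wants (3, 0, 2), pool (2, 4, 5) — not enough res2
  blocked: T_i wants (0, 5, 0), pool (2, 4, 5) — not enough res1
  blocked: T_d wants (4, 3, 2), pool (2, 4, 5) — not enough res2
  blocked: T_f wants (3, 5, 4), pool (2, 4, 5) — not enough res2 and res1
  blocked: T_c wants (3, 3, 2), pool (2, 4, 5) — not enough res2


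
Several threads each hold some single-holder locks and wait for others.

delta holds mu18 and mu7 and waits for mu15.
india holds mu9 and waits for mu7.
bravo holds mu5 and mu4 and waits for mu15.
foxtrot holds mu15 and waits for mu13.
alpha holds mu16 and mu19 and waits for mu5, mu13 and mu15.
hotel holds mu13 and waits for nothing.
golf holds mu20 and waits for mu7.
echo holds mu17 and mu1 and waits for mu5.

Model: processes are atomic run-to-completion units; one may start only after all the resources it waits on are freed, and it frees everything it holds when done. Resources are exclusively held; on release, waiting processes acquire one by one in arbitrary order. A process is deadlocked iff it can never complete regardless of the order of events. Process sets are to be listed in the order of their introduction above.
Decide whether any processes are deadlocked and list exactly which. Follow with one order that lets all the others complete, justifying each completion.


The deadlocked set is empty.
Key observation: the wait relation is loop-free; peeling off processes with no waits unwinds the whole state.
The rest can finish in the order hotel, foxtrot, delta, bravo, india, alpha, golf, echo.
Check, step by step:
  run hotel (it waits on nothing); releases mu13
  foxtrot waits on mu13 — all released -> runs and releases mu15
  delta waits on mu15 — all released -> runs and releases mu18 and mu7
  bravo waits on mu15 — all released -> runs and releases mu5 and mu4
  india waits on mu7 — all released -> runs and releases mu9
  alpha waits on mu5, mu13 and mu15 — all released -> runs and releases mu16 and mu19
  golf waits on mu7 — all released -> runs and releases mu20
  echo waits on mu5 — all released -> runs and releases mu17 and mu1


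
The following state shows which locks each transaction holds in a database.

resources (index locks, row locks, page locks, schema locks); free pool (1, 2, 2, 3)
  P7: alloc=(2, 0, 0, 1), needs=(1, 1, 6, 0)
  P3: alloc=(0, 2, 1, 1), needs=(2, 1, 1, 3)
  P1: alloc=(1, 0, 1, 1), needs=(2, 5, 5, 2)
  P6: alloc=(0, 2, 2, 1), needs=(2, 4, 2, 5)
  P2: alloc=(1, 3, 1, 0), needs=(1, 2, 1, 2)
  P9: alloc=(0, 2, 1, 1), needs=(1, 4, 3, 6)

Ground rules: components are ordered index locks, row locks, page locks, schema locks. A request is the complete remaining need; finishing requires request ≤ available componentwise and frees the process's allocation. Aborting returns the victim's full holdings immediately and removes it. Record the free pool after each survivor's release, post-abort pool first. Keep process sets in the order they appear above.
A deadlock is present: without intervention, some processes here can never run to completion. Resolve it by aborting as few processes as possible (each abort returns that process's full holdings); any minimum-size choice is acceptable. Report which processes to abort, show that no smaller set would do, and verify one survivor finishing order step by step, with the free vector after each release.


Minimum abort set: P6.
Key observation: P1 had no path to completion before; after the abort of P6 ((0, 2, 2, 1) returned), step 2 is where it fits.
Why nothing smaller works: aborting no one leaves the state deadlocked as given.
The survivors complete as P2, P1, P7, P3, P9. Step-by-step check (starting from the post-abort pool):
  pool = (1, 4, 4, 4)
  P2: need (1, 2, 1, 2) fits (1, 4, 4, 4); releases (1, 3, 1, 0), pool now (2, 7, 5, 4)
  P1: need (2, 5, 5, 2) fits (2, 7, 5, 4); releases (1, 0, 1, 1), pool now (3, 7, 6, 5)
  P7: need (1, 1, 6, 0) fits (3, 7, 6, 5); releases (2, 0, 0, 1), pool now (5, 7, 6, 6)
  P3: need (2, 1, 1, 3) fits (5, 7, 6, 6); releases (0, 2, 1, 1), pool now (5, 9, 7, 7)
  P9: need (1, 4, 3, 6) fits (5, 9, 7, 7); releases (0, 2, 1, 1), pool now (5, 11, 8, 8)
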